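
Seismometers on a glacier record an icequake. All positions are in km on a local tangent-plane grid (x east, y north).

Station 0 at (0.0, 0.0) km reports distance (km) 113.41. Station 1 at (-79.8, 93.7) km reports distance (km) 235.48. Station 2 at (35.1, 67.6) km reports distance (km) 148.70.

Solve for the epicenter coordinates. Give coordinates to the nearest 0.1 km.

Circle about each station: x² + y² = 113.41²; (x + 79.8)² + (y − 93.7)² = 235.48²; (x − 35.1)² + (y − 67.6)² = 148.70².
Subtracting pairs of circle equations eliminates x²+y² and gives linear equations (the radical axes):
-159.6 x + 187.4 y = -27441.27
70.2 x + 135.2 y = -3448.09
Solving the 2×2 system: x ≈ 88.2, y ≈ -71.3 km.
Check against Station 0 (with the unrounded x, y): √(x²+y²) = 113.43 ≈ 113.41 km. ✓

88.2 km east, -71.3 km north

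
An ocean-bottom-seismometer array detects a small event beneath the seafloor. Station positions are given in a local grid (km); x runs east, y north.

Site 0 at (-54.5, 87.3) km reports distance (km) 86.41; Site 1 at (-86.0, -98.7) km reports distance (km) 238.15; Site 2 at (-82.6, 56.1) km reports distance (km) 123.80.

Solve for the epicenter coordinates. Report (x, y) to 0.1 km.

(28.9, 109.9)

Circle about each station: (x + 54.5)² + (y − 87.3)² = 86.41²; (x + 86.0)² + (y + 98.7)² = 238.15²; (x + 82.6)² + (y − 56.1)² = 123.80².
Subtracting the Site 0 equation from the Site 1 and Site 2 equations removes the quadratic terms:
-63.0 x − 372.0 y = -42702.58
-56.2 x − 62.4 y = -8481.32
Solving the 2×2 system: x ≈ 28.9, y ≈ 109.9 km.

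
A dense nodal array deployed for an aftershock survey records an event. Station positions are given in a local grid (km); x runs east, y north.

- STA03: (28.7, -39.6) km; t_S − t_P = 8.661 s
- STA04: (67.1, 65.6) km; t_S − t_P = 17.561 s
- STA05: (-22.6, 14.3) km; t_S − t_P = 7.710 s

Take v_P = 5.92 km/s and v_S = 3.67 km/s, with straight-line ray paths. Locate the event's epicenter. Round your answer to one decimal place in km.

Distance from S−P lag: d = Δt · v_P v_S / (v_P − v_S) = Δt · (5.92·3.67)/(5.92−3.67) ≈ 9.6562·Δt.
So d_STA03 = 83.63, d_STA04 = 169.57, d_STA05 = 74.45 km.
Circle about each station: (x − 28.7)² + (y + 39.6)² = 83.63²; (x − 67.1)² + (y − 65.6)² = 169.57²; (x + 22.6)² + (y − 14.3)² = 74.45².
Subtracting pairs of circle equations eliminates x²+y² and gives linear equations (the radical axes):
76.8 x + 210.4 y = -15346.09
-102.6 x + 107.8 y = -225.43
Solving the 2×2 system: x ≈ -53.8, y ≈ -53.3 km.
Check against STA03 (with the unrounded x, y): √((x − 28.7)²+(y + 39.6)²) = 83.63 ≈ 83.63 km. ✓

x ≈ -53.8 km, y ≈ -53.3 km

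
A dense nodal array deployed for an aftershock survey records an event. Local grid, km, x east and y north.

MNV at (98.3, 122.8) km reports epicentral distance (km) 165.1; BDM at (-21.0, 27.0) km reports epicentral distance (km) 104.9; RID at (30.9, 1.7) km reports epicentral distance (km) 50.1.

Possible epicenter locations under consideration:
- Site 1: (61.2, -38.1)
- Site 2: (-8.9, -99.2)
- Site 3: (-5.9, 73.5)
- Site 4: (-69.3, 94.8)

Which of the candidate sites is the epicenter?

For each candidate, compare |candidate − station| to the reported distance:
Site 1: residuals MNV 0.0, BDM 0.0, RID 0.1 → max 0.1 km
Site 2: residuals MNV 81.4, BDM 21.9, RID 58.4 → max 81.4 km
Site 3: residuals MNV 49.8, BDM 56.0, RID 30.6 → max 56.0 km
Site 4: residuals MNV 4.8, BDM 21.7, RID 86.7 → max 86.7 km
Only Site 1 has all residuals ≈ 0.

Site 1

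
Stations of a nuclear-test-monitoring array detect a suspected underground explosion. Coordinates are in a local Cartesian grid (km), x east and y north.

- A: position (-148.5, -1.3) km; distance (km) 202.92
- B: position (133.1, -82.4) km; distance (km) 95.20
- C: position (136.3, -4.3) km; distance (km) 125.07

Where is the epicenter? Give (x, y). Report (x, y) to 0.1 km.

x ≈ 37.9 km, y ≈ -81.5 km

Circle about each station: (x + 148.5)² + (y + 1.3)² = 202.92²; (x − 133.1)² + (y + 82.4)² = 95.20²; (x − 136.3)² + (y + 4.3)² = 125.07².
Subtracting pairs of circle equations eliminates x²+y² and gives linear equations (the radical axes):
563.2 x − 162.2 y = 34564.92
569.6 x − 6.0 y = 22076.26
Solving the 2×2 system: x ≈ 37.9, y ≈ -81.5 km.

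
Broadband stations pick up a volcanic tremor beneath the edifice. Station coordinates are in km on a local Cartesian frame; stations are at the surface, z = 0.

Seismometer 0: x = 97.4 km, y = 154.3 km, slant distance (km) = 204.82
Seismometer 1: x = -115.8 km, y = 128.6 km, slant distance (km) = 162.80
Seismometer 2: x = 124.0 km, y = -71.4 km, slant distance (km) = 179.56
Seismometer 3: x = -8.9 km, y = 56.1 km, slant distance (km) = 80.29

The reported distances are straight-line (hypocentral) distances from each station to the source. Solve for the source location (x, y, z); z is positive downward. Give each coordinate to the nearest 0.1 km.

x ≈ -28.8 km, y ≈ 3.5 km, depth ≈ 57.3 km

Each station gives a sphere (x−x_i)² + (y−y_i)² + z² = d_i² (stations at z=0).
Subtracting the Seismometer 0 sphere from Seismometer 1 and Seismometer 2: z² cancels, leaving linear equations in x and y:
-426.4 x − 51.4 y = 12099.74
53.2 x − 451.4 y = -3111.85
Solving: x ≈ -28.798, y ≈ 3.500 km (keep extra digits for the depth step; rounded: -28.8, 3.5).
Then from the Seismometer 0 sphere: z² = 204.82² − (x − 97.4)² − (y − 154.3)² with x = -28.798, y = 3.500, so z ≈ 57.312 ≈ 57.3 km.
Check against Seismometer 3 (with the unrounded solution): distance 80.29 ≈ 80.29 km. ✓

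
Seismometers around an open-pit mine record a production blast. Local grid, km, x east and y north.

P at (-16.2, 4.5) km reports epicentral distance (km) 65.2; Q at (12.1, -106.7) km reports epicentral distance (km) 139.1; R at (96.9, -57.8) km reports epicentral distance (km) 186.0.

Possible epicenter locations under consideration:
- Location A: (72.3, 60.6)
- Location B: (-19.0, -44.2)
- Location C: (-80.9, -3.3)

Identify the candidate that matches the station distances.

For each candidate, compare |candidate − station| to the reported distance:
Location A: residuals P 39.6, Q 38.7, R 65.1 → max 65.1 km
Location B: residuals P 16.4, Q 69.3, R 69.3 → max 69.3 km
Location C: residuals P 0.0, Q 0.0, R 0.0 → max 0.0 km
Only Location C has all residuals ≈ 0.

Location C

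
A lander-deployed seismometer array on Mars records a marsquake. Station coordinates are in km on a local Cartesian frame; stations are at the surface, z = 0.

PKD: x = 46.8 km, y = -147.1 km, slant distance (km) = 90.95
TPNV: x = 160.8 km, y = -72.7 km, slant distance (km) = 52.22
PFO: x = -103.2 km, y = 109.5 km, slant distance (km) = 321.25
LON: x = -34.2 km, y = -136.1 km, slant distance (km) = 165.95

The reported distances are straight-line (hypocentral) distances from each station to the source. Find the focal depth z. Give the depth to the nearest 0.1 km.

Each station gives a sphere (x−x_i)² + (y−y_i)² + z² = d_i² (stations at z=0).
Subtracting the PKD sphere from TPNV and PFO: z² cancels, leaving linear equations in x and y:
228.0 x + 148.8 y = 12858.25
-300.0 x + 513.2 y = -96117.82
Solving: x ≈ 129.299, y ≈ -111.707 km (keep extra digits for the depth step; rounded: 129.3, -111.7).
Then from the PKD sphere: z² = 90.95² − (x − 46.8)² − (y + 147.1)² with x = 129.299, y = -111.707, so z ≈ 14.600 ≈ 14.6 km.

14.6 km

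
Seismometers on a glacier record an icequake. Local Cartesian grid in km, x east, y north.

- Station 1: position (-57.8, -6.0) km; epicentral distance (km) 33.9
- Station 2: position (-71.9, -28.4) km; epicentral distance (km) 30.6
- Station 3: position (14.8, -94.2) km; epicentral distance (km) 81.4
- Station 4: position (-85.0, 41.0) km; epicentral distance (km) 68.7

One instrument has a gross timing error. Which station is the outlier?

Solve using three stations at a time. Using Station 1, Station 2, Station 3 (subtract circle equations pairwise → linear system) gives (x, y) ≈ (-42.3, -36.2).
Distances from that point to each station vs reported:
  Station 1: calculated 33.9 vs reported 33.9 → residual 0.0 km
  Station 2: calculated 30.6 vs reported 30.6 → residual 0.0 km
  Station 3: calculated 81.4 vs reported 81.4 → residual 0.0 km
  Station 4: calculated 88.2 vs reported 68.7 → residual 19.5 km
Station 1, Station 2, Station 3 are mutually consistent (residuals ≈ 0); Station 4 is off by 19.5 km.

Station 4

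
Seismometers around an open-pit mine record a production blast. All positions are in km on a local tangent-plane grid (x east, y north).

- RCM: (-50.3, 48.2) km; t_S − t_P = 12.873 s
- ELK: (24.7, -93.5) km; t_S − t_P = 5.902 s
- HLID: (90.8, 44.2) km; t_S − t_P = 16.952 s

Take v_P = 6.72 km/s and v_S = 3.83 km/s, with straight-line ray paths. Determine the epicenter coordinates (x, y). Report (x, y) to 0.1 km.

Distance from S−P lag: d = Δt · v_P v_S / (v_P − v_S) = Δt · (6.72·3.83)/(6.72−3.83) ≈ 8.9057·Δt.
So d_RCM = 114.64, d_ELK = 52.56, d_HLID = 150.97 km.
Circle about each station: (x + 50.3)² + (y − 48.2)² = 114.64²; (x − 24.7)² + (y + 93.5)² = 52.56²; (x − 90.8)² + (y − 44.2)² = 150.97².
Subtracting pairs of circle equations eliminates x²+y² and gives linear equations (the radical axes):
150.0 x − 283.4 y = 14878.79
282.2 x − 8.0 y = -4304.66
Solving the 2×2 system: x ≈ -17.0, y ≈ -61.5 km.
Check against RCM (with the unrounded x, y): √((x + 50.3)²+(y − 48.2)²) = 114.64 ≈ 114.64 km. ✓

x ≈ -17.0 km, y ≈ -61.5 km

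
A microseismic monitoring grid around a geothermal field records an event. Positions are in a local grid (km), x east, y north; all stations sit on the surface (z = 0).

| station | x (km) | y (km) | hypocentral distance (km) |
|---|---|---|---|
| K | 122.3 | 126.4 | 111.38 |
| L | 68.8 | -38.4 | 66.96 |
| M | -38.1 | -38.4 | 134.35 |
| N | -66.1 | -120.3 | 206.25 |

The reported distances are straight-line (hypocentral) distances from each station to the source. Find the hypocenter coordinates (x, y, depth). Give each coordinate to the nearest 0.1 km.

Each station gives a sphere (x−x_i)² + (y−y_i)² + z² = d_i² (stations at z=0).
Subtracting the K sphere from L and M: z² cancels, leaving linear equations in x and y:
-107.0 x − 329.6 y = -16804.39
-320.8 x − 329.6 y = -33652.50
Solving: x ≈ 78.803, y ≈ 25.402 km (keep extra digits for the depth step; rounded: 78.8, 25.4).
Then from the K sphere: z² = 111.38² − (x − 122.3)² − (y − 126.4)² with x = 78.803, y = 25.402, so z ≈ 17.690 ≈ 17.7 km.

(78.8, 25.4, 17.7)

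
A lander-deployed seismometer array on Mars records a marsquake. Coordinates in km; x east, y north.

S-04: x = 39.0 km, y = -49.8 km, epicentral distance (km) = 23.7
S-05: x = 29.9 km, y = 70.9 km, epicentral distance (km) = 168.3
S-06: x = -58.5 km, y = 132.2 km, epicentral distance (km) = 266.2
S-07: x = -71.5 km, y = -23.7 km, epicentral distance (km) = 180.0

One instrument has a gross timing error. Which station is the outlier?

Solve using three stations at a time. Using S-05, S-06, S-07 (subtract circle equations pairwise → linear system) gives (x, y) ≈ (98.5, -82.7).
Distances from that point to each station vs reported:
  S-04: calculated 68.0 vs reported 23.7 → residual 44.3 km
  S-05: calculated 168.3 vs reported 168.3 → residual 0.0 km
  S-06: calculated 266.2 vs reported 266.2 → residual 0.0 km
  S-07: calculated 180.0 vs reported 180.0 → residual 0.0 km
S-05, S-06, S-07 are mutually consistent (residuals ≈ 0); S-04 is off by 44.3 km.

S-04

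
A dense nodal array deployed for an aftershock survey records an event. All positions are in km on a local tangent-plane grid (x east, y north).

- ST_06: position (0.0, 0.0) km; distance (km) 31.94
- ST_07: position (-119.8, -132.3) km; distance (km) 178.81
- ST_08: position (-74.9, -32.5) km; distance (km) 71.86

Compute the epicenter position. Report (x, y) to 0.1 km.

(-25.3, 19.5)

Circle about each station: x² + y² = 31.94²; (x + 119.8)² + (y + 132.3)² = 178.81²; (x + 74.9)² + (y + 32.5)² = 71.86².
Subtracting the ST_06 equation from the ST_07 and ST_08 equations removes the quadratic terms:
-239.6 x − 264.6 y = 902.48
-149.8 x − 65.0 y = 2522.56
Solving the 2×2 system: x ≈ -25.3, y ≈ 19.5 km.
Check against ST_06 (with the unrounded x, y): √(x²+y²) = 31.94 ≈ 31.94 km. ✓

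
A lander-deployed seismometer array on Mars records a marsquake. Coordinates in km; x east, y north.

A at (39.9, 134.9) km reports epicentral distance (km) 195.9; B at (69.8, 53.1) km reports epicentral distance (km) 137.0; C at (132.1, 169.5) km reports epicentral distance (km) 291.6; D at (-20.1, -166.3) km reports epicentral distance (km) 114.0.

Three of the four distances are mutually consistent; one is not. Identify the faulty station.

Solve using three stations at a time. Using A, B, D (subtract circle equations pairwise → linear system) gives (x, y) ≈ (-17.6, -52.3).
Distances from that point to each station vs reported:
  A: calculated 195.9 vs reported 195.9 → residual 0.0 km
  B: calculated 137.0 vs reported 137.0 → residual 0.0 km
  C: calculated 267.7 vs reported 291.6 → residual 23.9 km
  D: calculated 114.0 vs reported 114.0 → residual 0.0 km
A, B, D are mutually consistent (residuals ≈ 0); C is off by 23.9 km.

C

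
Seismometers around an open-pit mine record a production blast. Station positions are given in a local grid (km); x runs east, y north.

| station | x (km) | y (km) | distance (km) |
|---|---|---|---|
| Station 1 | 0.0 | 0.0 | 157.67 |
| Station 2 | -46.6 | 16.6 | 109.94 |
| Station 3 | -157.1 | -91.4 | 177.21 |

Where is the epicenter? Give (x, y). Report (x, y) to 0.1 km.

x ≈ -133.3 km, y ≈ 84.2 km

Circle about each station: x² + y² = 157.67²; (x + 46.6)² + (y − 16.6)² = 109.94²; (x + 157.1)² + (y + 91.4)² = 177.21².
Subtracting the Station 1 equation from the Station 2 and Station 3 equations removes the quadratic terms:
-93.2 x + 33.2 y = 15220.15
-314.2 x − 182.8 y = 26490.81
Solving the 2×2 system: x ≈ -133.3, y ≈ 84.2 km.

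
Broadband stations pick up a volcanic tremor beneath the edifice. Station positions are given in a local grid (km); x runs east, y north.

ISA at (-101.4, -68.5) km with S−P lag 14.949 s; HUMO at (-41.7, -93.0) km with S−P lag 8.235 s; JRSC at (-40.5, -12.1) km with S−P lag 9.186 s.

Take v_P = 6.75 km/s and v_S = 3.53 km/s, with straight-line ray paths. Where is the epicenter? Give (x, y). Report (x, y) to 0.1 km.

8.8 km east, -58.9 km north

Distance from S−P lag: d = Δt · v_P v_S / (v_P − v_S) = Δt · (6.75·3.53)/(6.75−3.53) ≈ 7.3998·Δt.
So d_ISA = 110.62, d_HUMO = 60.94, d_JRSC = 67.97 km.
Circle about each station: (x + 101.4)² + (y + 68.5)² = 110.62²; (x + 41.7)² + (y + 93.0)² = 60.94²; (x + 40.5)² + (y + 12.1)² = 67.97².
Subtracting the ISA equation from the HUMO and JRSC equations removes the quadratic terms:
119.4 x − 49.0 y = 3936.78
121.8 x + 112.8 y = -5570.69
Solving the 2×2 system: x ≈ 8.8, y ≈ -58.9 km.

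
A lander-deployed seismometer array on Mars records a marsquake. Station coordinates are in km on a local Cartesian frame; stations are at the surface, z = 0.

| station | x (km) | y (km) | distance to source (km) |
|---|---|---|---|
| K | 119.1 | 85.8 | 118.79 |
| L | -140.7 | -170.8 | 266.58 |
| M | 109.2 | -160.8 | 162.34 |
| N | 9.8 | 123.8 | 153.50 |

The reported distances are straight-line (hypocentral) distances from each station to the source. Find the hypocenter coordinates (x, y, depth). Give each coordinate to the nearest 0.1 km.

Each station gives a sphere (x−x_i)² + (y−y_i)² + z² = d_i² (stations at z=0).
Subtracting the K sphere from L and M: z² cancels, leaving linear equations in x and y:
-519.6 x − 513.2 y = -29531.15
-19.8 x − 493.2 y = 3991.62
Solving: x ≈ 67.505, y ≈ -10.803 km (keep extra digits for the depth step; rounded: 67.5, -10.8).
Then from the K sphere: z² = 118.79² − (x − 119.1)² − (y − 85.8)² with x = 67.505, y = -10.803, so z ≈ 46.010 ≈ 46.0 km.

(67.5, -10.8, 46.0)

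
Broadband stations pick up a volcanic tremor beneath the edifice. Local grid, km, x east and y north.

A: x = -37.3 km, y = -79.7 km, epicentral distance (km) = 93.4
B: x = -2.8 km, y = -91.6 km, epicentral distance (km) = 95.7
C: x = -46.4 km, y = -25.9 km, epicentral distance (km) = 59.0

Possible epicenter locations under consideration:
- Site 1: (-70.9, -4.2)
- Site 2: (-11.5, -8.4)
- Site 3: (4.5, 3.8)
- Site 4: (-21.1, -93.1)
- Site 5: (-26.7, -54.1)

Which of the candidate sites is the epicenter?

Site 3

For each candidate, compare |candidate − station| to the reported distance:
Site 1: residuals A 10.8, B 15.1, C 26.3 → max 26.3 km
Site 2: residuals A 17.6, B 12.0, C 20.0 → max 20.0 km
Site 3: residuals A 0.0, B 0.0, C 0.1 → max 0.1 km
Site 4: residuals A 72.4, B 77.3, C 12.8 → max 77.3 km
Site 5: residuals A 65.7, B 51.2, C 24.6 → max 65.7 km
Only Site 3 has all residuals ≈ 0.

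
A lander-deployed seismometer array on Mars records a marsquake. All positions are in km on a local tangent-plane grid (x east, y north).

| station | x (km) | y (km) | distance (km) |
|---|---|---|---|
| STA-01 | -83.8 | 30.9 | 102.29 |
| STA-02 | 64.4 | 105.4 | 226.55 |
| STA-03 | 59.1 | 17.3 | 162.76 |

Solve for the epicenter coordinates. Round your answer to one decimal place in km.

(-77.5, -71.2)

Circle about each station: (x + 83.8)² + (y − 30.9)² = 102.29²; (x − 64.4)² + (y − 105.4)² = 226.55²; (x − 59.1)² + (y − 17.3)² = 162.76².
Subtracting the STA-01 equation from the STA-02 and STA-03 equations removes the quadratic terms:
296.4 x + 149.0 y = -33582.39
285.8 x − 27.2 y = -20212.72
Solving the 2×2 system: x ≈ -77.5, y ≈ -71.2 km.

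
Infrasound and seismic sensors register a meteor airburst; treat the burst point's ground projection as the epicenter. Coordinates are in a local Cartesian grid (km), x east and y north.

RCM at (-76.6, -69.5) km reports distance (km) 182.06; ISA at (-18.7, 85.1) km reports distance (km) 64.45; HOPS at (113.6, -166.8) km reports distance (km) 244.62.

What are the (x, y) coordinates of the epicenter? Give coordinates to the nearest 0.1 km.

Circle about each station: (x + 76.6)² + (y + 69.5)² = 182.06²; (x + 18.7)² + (y − 85.1)² = 64.45²; (x − 113.6)² + (y + 166.8)² = 244.62².
Subtracting pairs of circle equations eliminates x²+y² and gives linear equations (the radical axes):
115.8 x + 309.2 y = 25885.93
380.4 x − 194.6 y = 3336.29
Solving the 2×2 system: x ≈ 43.3, y ≈ 67.5 km.

43.3 km east, 67.5 km north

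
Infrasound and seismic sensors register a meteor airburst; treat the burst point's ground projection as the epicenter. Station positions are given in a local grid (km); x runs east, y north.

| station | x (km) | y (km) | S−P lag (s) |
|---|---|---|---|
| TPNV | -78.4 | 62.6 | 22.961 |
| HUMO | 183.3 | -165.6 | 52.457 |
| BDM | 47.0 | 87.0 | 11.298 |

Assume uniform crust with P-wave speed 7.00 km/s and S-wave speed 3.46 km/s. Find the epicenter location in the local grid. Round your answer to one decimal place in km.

41.5 km east, 164.1 km north

Distance from S−P lag: d = Δt · v_P v_S / (v_P − v_S) = Δt · (7.00·3.46)/(7.00−3.46) ≈ 6.8418·Δt.
So d_TPNV = 157.09, d_HUMO = 358.90, d_BDM = 77.30 km.
Circle about each station: (x + 78.4)² + (y − 62.6)² = 157.09²; (x − 183.3)² + (y + 165.6)² = 358.90²; (x − 47.0)² + (y − 87.0)² = 77.30².
Subtracting the TPNV equation from the HUMO and BDM equations removes the quadratic terms:
523.4 x − 456.4 y = -53175.01
250.8 x + 48.8 y = 18414.66
Solving the 2×2 system: x ≈ 41.5, y ≈ 164.1 km.
Check against TPNV (with the unrounded x, y): √((x + 78.4)²+(y − 62.6)²) = 157.09 ≈ 157.09 km. ✓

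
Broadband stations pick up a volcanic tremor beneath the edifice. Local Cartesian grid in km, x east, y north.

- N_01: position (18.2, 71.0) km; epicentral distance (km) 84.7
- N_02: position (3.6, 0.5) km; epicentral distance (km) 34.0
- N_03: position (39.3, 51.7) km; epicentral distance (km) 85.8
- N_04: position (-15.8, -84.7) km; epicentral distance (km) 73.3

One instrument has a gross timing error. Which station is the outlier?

Solve using three stations at a time. Using N_01, N_02, N_03 (subtract circle equations pairwise → linear system) gives (x, y) ≈ (-30.3, 1.6).
Distances from that point to each station vs reported:
  N_01: calculated 84.7 vs reported 84.7 → residual 0.0 km
  N_02: calculated 34.0 vs reported 34.0 → residual 0.0 km
  N_03: calculated 85.8 vs reported 85.8 → residual 0.0 km
  N_04: calculated 87.5 vs reported 73.3 → residual 14.2 km
N_01, N_02, N_03 are mutually consistent (residuals ≈ 0); N_04 is off by 14.2 km.

N_04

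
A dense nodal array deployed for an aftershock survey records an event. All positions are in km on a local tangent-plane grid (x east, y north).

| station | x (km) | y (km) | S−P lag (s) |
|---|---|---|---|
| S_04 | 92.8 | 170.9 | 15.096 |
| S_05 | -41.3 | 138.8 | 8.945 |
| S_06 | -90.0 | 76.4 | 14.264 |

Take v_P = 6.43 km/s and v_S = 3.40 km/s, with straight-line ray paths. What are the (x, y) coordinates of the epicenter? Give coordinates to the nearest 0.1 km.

Distance from S−P lag: d = Δt · v_P v_S / (v_P − v_S) = Δt · (6.43·3.40)/(6.43−3.40) ≈ 7.2152·Δt.
So d_S_04 = 108.92, d_S_05 = 64.54, d_S_06 = 102.92 km.
Circle about each station: (x − 92.8)² + (y − 170.9)² = 108.92²; (x + 41.3)² + (y − 138.8)² = 64.54²; (x + 90.0)² + (y − 76.4)² = 102.92².
Subtracting pairs of circle equations eliminates x²+y² and gives linear equations (the radical axes):
-268.2 x − 64.2 y = -9149.37
-365.6 x − 189.0 y = -22610.65
Solving the 2×2 system: x ≈ 10.2, y ≈ 99.9 km.

x ≈ 10.2 km, y ≈ 99.9 km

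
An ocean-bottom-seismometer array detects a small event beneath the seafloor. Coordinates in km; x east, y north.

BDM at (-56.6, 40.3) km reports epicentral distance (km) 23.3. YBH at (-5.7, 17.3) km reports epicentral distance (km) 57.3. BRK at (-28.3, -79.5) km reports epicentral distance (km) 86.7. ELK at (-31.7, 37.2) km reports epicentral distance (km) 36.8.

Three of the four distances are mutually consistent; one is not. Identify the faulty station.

Solve using three stations at a time. Using BDM, YBH, ELK (subtract circle equations pairwise → linear system) gives (x, y) ≈ (-63.1, 17.8).
Distances from that point to each station vs reported:
  BDM: calculated 23.4 vs reported 23.3 → residual 0.1 km
  YBH: calculated 57.4 vs reported 57.3 → residual 0.1 km
  BRK: calculated 103.3 vs reported 86.7 → residual 16.6 km
  ELK: calculated 36.9 vs reported 36.8 → residual 0.1 km
BDM, YBH, ELK are mutually consistent (residuals ≈ 0); BRK is off by 16.6 km.

BRK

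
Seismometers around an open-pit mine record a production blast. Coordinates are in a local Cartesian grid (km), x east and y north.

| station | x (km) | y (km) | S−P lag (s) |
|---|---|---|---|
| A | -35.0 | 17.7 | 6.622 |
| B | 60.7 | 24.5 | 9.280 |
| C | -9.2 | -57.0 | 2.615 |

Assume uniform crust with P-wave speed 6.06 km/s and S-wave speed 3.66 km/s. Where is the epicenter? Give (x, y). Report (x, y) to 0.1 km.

-2.1 km east, -33.9 km north

Distance from S−P lag: d = Δt · v_P v_S / (v_P − v_S) = Δt · (6.06·3.66)/(6.06−3.66) ≈ 9.2415·Δt.
So d_A = 61.20, d_B = 85.76, d_C = 24.17 km.
Circle about each station: (x + 35.0)² + (y − 17.7)² = 61.20²; (x − 60.7)² + (y − 24.5)² = 85.76²; (x + 9.2)² + (y + 57.0)² = 24.17².
Subtracting the A equation from the B and C equations removes the quadratic terms:
191.4 x + 13.6 y = -862.89
51.6 x − 149.4 y = 4956.60
Solving the 2×2 system: x ≈ -2.1, y ≈ -33.9 km.
Check against A (with the unrounded x, y): √((x + 35.0)²+(y − 17.7)²) = 61.20 ≈ 61.20 km. ✓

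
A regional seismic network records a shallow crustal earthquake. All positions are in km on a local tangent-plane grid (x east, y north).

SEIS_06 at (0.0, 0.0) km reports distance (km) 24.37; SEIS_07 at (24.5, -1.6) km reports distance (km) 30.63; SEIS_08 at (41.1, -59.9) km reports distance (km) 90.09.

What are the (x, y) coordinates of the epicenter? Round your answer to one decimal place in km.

6.8 km east, 23.4 km north

Circle about each station: x² + y² = 24.37²; (x − 24.5)² + (y + 1.6)² = 30.63²; (x − 41.1)² + (y + 59.9)² = 90.09².
Subtracting the SEIS_06 equation from the SEIS_07 and SEIS_08 equations removes the quadratic terms:
49.0 x − 3.2 y = 258.51
82.2 x − 119.8 y = -2245.09
Solving the 2×2 system: x ≈ 6.8, y ≈ 23.4 km.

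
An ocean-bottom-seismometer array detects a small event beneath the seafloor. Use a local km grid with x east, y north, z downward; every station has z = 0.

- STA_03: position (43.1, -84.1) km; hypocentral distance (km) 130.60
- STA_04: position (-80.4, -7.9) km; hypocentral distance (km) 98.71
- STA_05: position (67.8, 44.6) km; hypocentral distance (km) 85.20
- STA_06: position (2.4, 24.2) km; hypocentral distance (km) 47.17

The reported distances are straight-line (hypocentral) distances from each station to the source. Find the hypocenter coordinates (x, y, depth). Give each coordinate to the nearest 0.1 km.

(-1.8, 29.3, 46.7)

Each station gives a sphere (x−x_i)² + (y−y_i)² + z² = d_i² (stations at z=0).
Subtracting the STA_03 sphere from STA_04 and STA_05: z² cancels, leaving linear equations in x and y:
-247.0 x + 152.4 y = 4908.85
49.4 x + 257.4 y = 7452.90
Solving: x ≈ -1.796, y ≈ 29.299 km (keep extra digits for the depth step; rounded: -1.8, 29.3).
Then from the STA_03 sphere: z² = 130.60² − (x − 43.1)² − (y + 84.1)² with x = -1.796, y = 29.299, so z ≈ 46.705 ≈ 46.7 km.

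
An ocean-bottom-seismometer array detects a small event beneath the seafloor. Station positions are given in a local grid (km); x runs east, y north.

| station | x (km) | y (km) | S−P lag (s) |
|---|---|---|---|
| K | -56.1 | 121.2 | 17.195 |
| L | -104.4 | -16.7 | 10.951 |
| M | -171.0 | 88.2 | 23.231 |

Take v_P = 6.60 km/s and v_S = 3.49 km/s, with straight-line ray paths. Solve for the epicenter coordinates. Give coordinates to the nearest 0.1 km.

Distance from S−P lag: d = Δt · v_P v_S / (v_P − v_S) = Δt · (6.60·3.49)/(6.60−3.49) ≈ 7.4064·Δt.
So d_K = 127.35, d_L = 81.11, d_M = 172.06 km.
Circle about each station: (x + 56.1)² + (y − 121.2)² = 127.35²; (x + 104.4)² + (y + 16.7)² = 81.11²; (x + 171.0)² + (y − 88.2)² = 172.06².
Subtracting pairs of circle equations eliminates x²+y² and gives linear equations (the radical axes):
-96.6 x − 275.8 y = 2980.79
-229.8 x − 66.0 y = 5796.97
Solving the 2×2 system: x ≈ -24.6, y ≈ -2.2 km.

-24.6 km east, -2.2 km north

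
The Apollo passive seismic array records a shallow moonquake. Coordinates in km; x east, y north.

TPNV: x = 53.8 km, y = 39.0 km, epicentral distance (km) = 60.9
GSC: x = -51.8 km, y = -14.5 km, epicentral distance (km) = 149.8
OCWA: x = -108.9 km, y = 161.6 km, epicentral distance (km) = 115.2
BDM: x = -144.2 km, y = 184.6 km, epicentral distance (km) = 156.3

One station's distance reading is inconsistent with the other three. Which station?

TPNV

Solve using three stations at a time. Using GSC, OCWA, BDM (subtract circle equations pairwise → linear system) gives (x, y) ≈ (0.7, 125.9).
Distances from that point to each station vs reported:
  TPNV: calculated 101.8 vs reported 60.9 → residual 40.9 km
  GSC: calculated 149.9 vs reported 149.8 → residual 0.1 km
  OCWA: calculated 115.3 vs reported 115.2 → residual 0.1 km
  BDM: calculated 156.4 vs reported 156.3 → residual 0.1 km
GSC, OCWA, BDM are mutually consistent (residuals ≈ 0); TPNV is off by 40.9 km.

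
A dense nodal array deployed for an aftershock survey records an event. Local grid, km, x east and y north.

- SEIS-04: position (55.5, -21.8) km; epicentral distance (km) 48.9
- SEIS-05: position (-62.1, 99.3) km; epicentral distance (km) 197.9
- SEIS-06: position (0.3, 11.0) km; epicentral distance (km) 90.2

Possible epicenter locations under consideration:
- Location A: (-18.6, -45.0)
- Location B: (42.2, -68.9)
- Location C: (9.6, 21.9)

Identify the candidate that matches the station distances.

For each candidate, compare |candidate − station| to the reported distance:
Location A: residuals SEIS-04 28.7, SEIS-05 47.2, SEIS-06 31.1 → max 47.2 km
Location B: residuals SEIS-04 0.0, SEIS-05 0.0, SEIS-06 0.0 → max 0.0 km
Location C: residuals SEIS-04 14.5, SEIS-05 92.4, SEIS-06 75.9 → max 92.4 km
Only Location B has all residuals ≈ 0.

Location B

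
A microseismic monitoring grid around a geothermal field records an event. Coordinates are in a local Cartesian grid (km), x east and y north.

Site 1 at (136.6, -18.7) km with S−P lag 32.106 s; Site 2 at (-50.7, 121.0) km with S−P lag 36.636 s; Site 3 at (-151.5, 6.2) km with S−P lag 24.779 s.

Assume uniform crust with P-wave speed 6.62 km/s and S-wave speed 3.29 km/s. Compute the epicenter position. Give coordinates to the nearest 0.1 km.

(-48.1, -118.6)

Distance from S−P lag: d = Δt · v_P v_S / (v_P − v_S) = Δt · (6.62·3.29)/(6.62−3.29) ≈ 6.5405·Δt.
So d_Site 1 = 209.99, d_Site 2 = 239.62, d_Site 3 = 162.07 km.
Circle about each station: (x − 136.6)² + (y + 18.7)² = 209.99²; (x + 50.7)² + (y − 121.0)² = 239.62²; (x + 151.5)² + (y − 6.2)² = 162.07².
Subtracting pairs of circle equations eliminates x²+y² and gives linear equations (the radical axes):
-374.6 x + 279.4 y = -15119.70
-576.2 x + 49.8 y = 21810.56
Solving the 2×2 system: x ≈ -48.1, y ≈ -118.6 km.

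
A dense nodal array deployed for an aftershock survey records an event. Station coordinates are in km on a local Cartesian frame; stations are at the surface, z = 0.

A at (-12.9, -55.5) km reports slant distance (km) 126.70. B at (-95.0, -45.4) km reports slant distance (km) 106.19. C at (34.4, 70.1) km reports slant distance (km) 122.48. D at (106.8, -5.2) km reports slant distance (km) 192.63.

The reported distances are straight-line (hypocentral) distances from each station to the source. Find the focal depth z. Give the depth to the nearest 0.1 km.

depth ≈ 54.8 km

Each station gives a sphere (x−x_i)² + (y−y_i)² + z² = d_i² (stations at z=0).
Subtracting the A sphere from B and C: z² cancels, leaving linear equations in x and y:
-164.2 x + 20.2 y = 12616.07
94.6 x + 251.2 y = 3902.25
Solving: x ≈ -71.605, y ≈ 42.500 km (keep extra digits for the depth step; rounded: -71.6, 42.5).
Then from the A sphere: z² = 126.70² − (x + 12.9)² − (y + 55.5)² with x = -71.605, y = 42.500, so z ≈ 54.796 ≈ 54.8 km.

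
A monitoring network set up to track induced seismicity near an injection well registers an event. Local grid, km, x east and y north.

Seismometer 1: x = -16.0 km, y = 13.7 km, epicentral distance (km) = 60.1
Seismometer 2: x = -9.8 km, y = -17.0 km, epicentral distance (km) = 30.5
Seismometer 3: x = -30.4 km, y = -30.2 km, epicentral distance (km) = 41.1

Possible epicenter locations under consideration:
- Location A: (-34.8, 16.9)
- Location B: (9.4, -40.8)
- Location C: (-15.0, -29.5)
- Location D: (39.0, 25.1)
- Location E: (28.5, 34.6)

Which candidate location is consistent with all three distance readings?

Location B

For each candidate, compare |candidate − station| to the reported distance:
Location A: residuals Seismometer 1 41.0, Seismometer 2 11.6, Seismometer 3 6.2 → max 41.0 km
Location B: residuals Seismometer 1 0.0, Seismometer 2 0.1, Seismometer 3 0.1 → max 0.1 km
Location C: residuals Seismometer 1 16.9, Seismometer 2 17.0, Seismometer 3 25.7 → max 25.7 km
Location D: residuals Seismometer 1 3.9, Seismometer 2 34.0, Seismometer 3 47.6 → max 47.6 km
Location E: residuals Seismometer 1 10.9, Seismometer 2 33.8, Seismometer 3 46.5 → max 46.5 km
Only Location B has all residuals ≈ 0.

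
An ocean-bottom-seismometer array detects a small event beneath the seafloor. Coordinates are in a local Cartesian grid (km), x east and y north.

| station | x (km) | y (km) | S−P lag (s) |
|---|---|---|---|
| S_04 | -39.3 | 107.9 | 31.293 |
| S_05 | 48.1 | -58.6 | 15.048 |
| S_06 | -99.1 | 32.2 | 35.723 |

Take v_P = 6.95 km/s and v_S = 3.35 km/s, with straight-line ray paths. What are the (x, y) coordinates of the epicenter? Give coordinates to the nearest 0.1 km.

129.0 km east, -4.5 km north

Distance from S−P lag: d = Δt · v_P v_S / (v_P − v_S) = Δt · (6.95·3.35)/(6.95−3.35) ≈ 6.4674·Δt.
So d_S_04 = 202.38, d_S_05 = 97.32, d_S_06 = 231.03 km.
Circle about each station: (x + 39.3)² + (y − 107.9)² = 202.38²; (x − 48.1)² + (y + 58.6)² = 97.32²; (x + 99.1)² + (y − 32.2)² = 231.03².
Subtracting pairs of circle equations eliminates x²+y² and gives linear equations (the radical axes):
174.8 x − 333.0 y = 24047.15
-119.6 x − 151.4 y = -14746.45
Solving the 2×2 system: x ≈ 129.0, y ≈ -4.5 km.
Check against S_04 (with the unrounded x, y): √((x + 39.3)²+(y − 107.9)²) = 202.38 ≈ 202.38 km. ✓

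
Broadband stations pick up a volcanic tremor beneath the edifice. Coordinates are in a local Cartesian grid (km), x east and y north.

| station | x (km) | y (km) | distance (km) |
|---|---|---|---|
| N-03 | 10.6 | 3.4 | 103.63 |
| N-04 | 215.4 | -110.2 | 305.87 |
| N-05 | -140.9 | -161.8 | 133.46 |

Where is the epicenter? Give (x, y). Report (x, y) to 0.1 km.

Circle about each station: (x − 10.6)² + (y − 3.4)² = 103.63²; (x − 215.4)² + (y + 110.2)² = 305.87²; (x + 140.9)² + (y + 161.8)² = 133.46².
Subtracting the N-03 equation from the N-04 and N-05 equations removes the quadratic terms:
409.6 x − 227.2 y = -24400.00
-303.0 x − 330.4 y = 38835.74
Solving the 2×2 system: x ≈ -82.7, y ≈ -41.7 km.

(-82.7, -41.7)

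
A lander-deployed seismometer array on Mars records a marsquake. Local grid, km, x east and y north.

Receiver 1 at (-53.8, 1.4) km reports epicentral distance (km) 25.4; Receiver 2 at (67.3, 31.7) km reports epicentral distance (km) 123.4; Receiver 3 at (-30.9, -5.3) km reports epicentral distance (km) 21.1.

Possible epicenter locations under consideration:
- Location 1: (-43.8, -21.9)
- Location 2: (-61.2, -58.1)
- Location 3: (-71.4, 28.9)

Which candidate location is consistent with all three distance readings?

For each candidate, compare |candidate − station| to the reported distance:
Location 1: residuals Receiver 1 0.0, Receiver 2 0.0, Receiver 3 0.1 → max 0.1 km
Location 2: residuals Receiver 1 34.6, Receiver 2 33.4, Receiver 3 39.8 → max 39.8 km
Location 3: residuals Receiver 1 7.2, Receiver 2 15.3, Receiver 3 31.9 → max 31.9 km
Only Location 1 has all residuals ≈ 0.

Location 1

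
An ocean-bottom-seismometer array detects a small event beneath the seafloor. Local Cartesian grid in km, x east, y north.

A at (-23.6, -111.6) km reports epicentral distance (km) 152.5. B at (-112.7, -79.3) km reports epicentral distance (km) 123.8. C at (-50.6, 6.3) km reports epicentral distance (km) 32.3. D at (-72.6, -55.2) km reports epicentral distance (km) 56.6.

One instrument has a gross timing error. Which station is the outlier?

D

Solve using three stations at a time. Using A, B, C (subtract circle equations pairwise → linear system) gives (x, y) ≈ (-65.3, 35.1).
Distances from that point to each station vs reported:
  A: calculated 152.5 vs reported 152.5 → residual 0.0 km
  B: calculated 123.8 vs reported 123.8 → residual 0.0 km
  C: calculated 32.3 vs reported 32.3 → residual 0.0 km
  D: calculated 90.6 vs reported 56.6 → residual 34.0 km
A, B, C are mutually consistent (residuals ≈ 0); D is off by 34.0 km.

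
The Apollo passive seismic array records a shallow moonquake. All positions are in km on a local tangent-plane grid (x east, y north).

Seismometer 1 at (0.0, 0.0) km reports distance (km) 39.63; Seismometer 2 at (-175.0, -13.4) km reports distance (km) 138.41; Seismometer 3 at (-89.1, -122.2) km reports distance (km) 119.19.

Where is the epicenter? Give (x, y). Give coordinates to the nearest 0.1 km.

Circle about each station: x² + y² = 39.63²; (x + 175.0)² + (y + 13.4)² = 138.41²; (x + 89.1)² + (y + 122.2)² = 119.19².
Subtracting pairs of circle equations eliminates x²+y² and gives linear equations (the radical axes):
-350.0 x − 26.8 y = 13217.77
-178.2 x − 244.4 y = 10235.93
Solving the 2×2 system: x ≈ -36.6, y ≈ -15.2 km.
Check against Seismometer 1 (with the unrounded x, y): √(x²+y²) = 39.63 ≈ 39.63 km. ✓

x ≈ -36.6 km, y ≈ -15.2 km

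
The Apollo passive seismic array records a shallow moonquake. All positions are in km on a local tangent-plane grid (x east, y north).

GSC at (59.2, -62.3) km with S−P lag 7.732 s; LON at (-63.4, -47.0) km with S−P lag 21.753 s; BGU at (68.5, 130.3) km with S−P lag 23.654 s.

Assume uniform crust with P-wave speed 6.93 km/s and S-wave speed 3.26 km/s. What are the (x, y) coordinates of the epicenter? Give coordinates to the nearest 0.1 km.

Distance from S−P lag: d = Δt · v_P v_S / (v_P − v_S) = Δt · (6.93·3.26)/(6.93−3.26) ≈ 6.1558·Δt.
So d_GSC = 47.60, d_LON = 133.91, d_BGU = 145.61 km.
Circle about each station: (x − 59.2)² + (y + 62.3)² = 47.60²; (x + 63.4)² + (y + 47.0)² = 133.91²; (x − 68.5)² + (y − 130.3)² = 145.61².
Subtracting the GSC equation from the LON and BGU equations removes the quadratic terms:
-245.2 x + 30.6 y = -16823.50
18.6 x + 385.2 y = -4652.10
Solving the 2×2 system: x ≈ 66.7, y ≈ -15.3 km.

x ≈ 66.7 km, y ≈ -15.3 km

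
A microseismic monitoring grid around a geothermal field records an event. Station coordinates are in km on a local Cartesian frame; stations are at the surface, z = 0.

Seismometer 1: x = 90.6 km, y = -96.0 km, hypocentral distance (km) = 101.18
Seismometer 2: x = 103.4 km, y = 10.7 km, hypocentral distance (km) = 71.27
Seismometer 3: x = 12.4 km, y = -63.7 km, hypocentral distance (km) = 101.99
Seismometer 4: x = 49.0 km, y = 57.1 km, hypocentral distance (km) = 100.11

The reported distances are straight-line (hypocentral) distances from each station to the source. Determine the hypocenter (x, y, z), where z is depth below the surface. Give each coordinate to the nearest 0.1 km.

x ≈ 78.8 km, y ≈ -16.3 km, depth ≈ 61.2 km

Each station gives a sphere (x−x_i)² + (y−y_i)² + z² = d_i² (stations at z=0).
Subtracting the Seismometer 1 sphere from Seismometer 2 and Seismometer 3: z² cancels, leaving linear equations in x and y:
25.6 x + 213.4 y = -1460.33
-156.4 x + 64.6 y = -13377.48
Solving: x ≈ 78.803, y ≈ -16.297 km (keep extra digits for the depth step; rounded: 78.8, -16.3).
Then from the Seismometer 1 sphere: z² = 101.18² − (x − 90.6)² − (y + 96.0)² with x = 78.803, y = -16.297, so z ≈ 61.202 ≈ 61.2 km.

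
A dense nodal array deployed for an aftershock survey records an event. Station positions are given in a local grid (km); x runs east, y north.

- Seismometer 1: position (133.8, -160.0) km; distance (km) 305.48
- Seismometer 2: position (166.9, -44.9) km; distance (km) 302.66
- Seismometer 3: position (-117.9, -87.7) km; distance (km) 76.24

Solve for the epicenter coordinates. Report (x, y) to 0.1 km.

-134.1 km east, -13.2 km north

Circle about each station: (x − 133.8)² + (y + 160.0)² = 305.48²; (x − 166.9)² + (y + 44.9)² = 302.66²; (x + 117.9)² + (y + 87.7)² = 76.24².
Subtracting the Seismometer 1 equation from the Seismometer 2 and Seismometer 3 equations removes the quadratic terms:
66.2 x + 230.2 y = -11915.87
-503.4 x + 144.6 y = 65594.75
Solving the 2×2 system: x ≈ -134.1, y ≈ -13.2 km.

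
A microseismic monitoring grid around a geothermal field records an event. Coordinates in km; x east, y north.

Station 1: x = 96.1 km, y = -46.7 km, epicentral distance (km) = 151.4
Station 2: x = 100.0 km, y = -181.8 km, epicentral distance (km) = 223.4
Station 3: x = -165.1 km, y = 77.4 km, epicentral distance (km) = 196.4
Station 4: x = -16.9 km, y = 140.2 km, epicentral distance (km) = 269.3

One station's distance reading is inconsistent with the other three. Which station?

Solve using three stations at a time. Using Station 2, Station 3, Station 4 (subtract circle equations pairwise → linear system) gives (x, y) ≈ (-112.1, -111.7).
Distances from that point to each station vs reported:
  Station 1: calculated 218.1 vs reported 151.4 → residual 66.7 km
  Station 2: calculated 223.4 vs reported 223.4 → residual 0.0 km
  Station 3: calculated 196.4 vs reported 196.4 → residual 0.0 km
  Station 4: calculated 269.3 vs reported 269.3 → residual 0.0 km
Station 2, Station 3, Station 4 are mutually consistent (residuals ≈ 0); Station 1 is off by 66.7 km.

Station 1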